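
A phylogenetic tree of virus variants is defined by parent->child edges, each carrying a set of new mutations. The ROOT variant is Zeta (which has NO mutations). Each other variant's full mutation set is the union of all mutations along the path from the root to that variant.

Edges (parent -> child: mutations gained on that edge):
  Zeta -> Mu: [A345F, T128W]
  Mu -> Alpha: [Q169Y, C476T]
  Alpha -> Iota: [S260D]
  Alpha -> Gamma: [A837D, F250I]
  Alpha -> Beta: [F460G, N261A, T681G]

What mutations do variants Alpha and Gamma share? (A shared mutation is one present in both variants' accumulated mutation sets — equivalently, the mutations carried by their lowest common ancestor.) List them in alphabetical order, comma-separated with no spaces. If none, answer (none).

Answer: A345F,C476T,Q169Y,T128W

Derivation:
Accumulating mutations along path to Alpha:
  At Zeta: gained [] -> total []
  At Mu: gained ['A345F', 'T128W'] -> total ['A345F', 'T128W']
  At Alpha: gained ['Q169Y', 'C476T'] -> total ['A345F', 'C476T', 'Q169Y', 'T128W']
Mutations(Alpha) = ['A345F', 'C476T', 'Q169Y', 'T128W']
Accumulating mutations along path to Gamma:
  At Zeta: gained [] -> total []
  At Mu: gained ['A345F', 'T128W'] -> total ['A345F', 'T128W']
  At Alpha: gained ['Q169Y', 'C476T'] -> total ['A345F', 'C476T', 'Q169Y', 'T128W']
  At Gamma: gained ['A837D', 'F250I'] -> total ['A345F', 'A837D', 'C476T', 'F250I', 'Q169Y', 'T128W']
Mutations(Gamma) = ['A345F', 'A837D', 'C476T', 'F250I', 'Q169Y', 'T128W']
Intersection: ['A345F', 'C476T', 'Q169Y', 'T128W'] ∩ ['A345F', 'A837D', 'C476T', 'F250I', 'Q169Y', 'T128W'] = ['A345F', 'C476T', 'Q169Y', 'T128W']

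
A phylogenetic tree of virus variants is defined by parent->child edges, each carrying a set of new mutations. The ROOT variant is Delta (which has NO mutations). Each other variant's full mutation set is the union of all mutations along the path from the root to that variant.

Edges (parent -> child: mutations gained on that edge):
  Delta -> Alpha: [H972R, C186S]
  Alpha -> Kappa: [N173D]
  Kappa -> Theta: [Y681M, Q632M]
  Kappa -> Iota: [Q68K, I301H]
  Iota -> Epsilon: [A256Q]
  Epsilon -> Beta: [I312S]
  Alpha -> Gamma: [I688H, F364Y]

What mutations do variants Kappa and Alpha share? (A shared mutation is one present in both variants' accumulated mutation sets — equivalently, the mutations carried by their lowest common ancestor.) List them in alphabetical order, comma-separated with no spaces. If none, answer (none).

Answer: C186S,H972R

Derivation:
Accumulating mutations along path to Kappa:
  At Delta: gained [] -> total []
  At Alpha: gained ['H972R', 'C186S'] -> total ['C186S', 'H972R']
  At Kappa: gained ['N173D'] -> total ['C186S', 'H972R', 'N173D']
Mutations(Kappa) = ['C186S', 'H972R', 'N173D']
Accumulating mutations along path to Alpha:
  At Delta: gained [] -> total []
  At Alpha: gained ['H972R', 'C186S'] -> total ['C186S', 'H972R']
Mutations(Alpha) = ['C186S', 'H972R']
Intersection: ['C186S', 'H972R', 'N173D'] ∩ ['C186S', 'H972R'] = ['C186S', 'H972R']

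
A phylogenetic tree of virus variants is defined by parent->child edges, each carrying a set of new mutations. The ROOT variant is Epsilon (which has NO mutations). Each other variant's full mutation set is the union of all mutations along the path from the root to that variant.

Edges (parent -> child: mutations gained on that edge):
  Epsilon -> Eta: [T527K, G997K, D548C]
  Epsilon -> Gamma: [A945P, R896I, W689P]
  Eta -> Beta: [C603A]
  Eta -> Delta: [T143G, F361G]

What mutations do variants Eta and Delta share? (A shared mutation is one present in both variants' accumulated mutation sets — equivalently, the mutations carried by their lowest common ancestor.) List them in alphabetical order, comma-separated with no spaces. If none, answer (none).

Answer: D548C,G997K,T527K

Derivation:
Accumulating mutations along path to Eta:
  At Epsilon: gained [] -> total []
  At Eta: gained ['T527K', 'G997K', 'D548C'] -> total ['D548C', 'G997K', 'T527K']
Mutations(Eta) = ['D548C', 'G997K', 'T527K']
Accumulating mutations along path to Delta:
  At Epsilon: gained [] -> total []
  At Eta: gained ['T527K', 'G997K', 'D548C'] -> total ['D548C', 'G997K', 'T527K']
  At Delta: gained ['T143G', 'F361G'] -> total ['D548C', 'F361G', 'G997K', 'T143G', 'T527K']
Mutations(Delta) = ['D548C', 'F361G', 'G997K', 'T143G', 'T527K']
Intersection: ['D548C', 'G997K', 'T527K'] ∩ ['D548C', 'F361G', 'G997K', 'T143G', 'T527K'] = ['D548C', 'G997K', 'T527K']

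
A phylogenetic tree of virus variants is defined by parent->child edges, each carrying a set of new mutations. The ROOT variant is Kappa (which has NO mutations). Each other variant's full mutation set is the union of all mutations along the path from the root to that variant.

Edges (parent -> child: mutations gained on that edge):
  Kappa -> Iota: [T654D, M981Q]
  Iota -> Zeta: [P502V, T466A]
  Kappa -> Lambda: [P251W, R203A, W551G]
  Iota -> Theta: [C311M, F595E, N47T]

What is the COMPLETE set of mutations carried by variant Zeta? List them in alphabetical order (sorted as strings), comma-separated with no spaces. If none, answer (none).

Answer: M981Q,P502V,T466A,T654D

Derivation:
At Kappa: gained [] -> total []
At Iota: gained ['T654D', 'M981Q'] -> total ['M981Q', 'T654D']
At Zeta: gained ['P502V', 'T466A'] -> total ['M981Q', 'P502V', 'T466A', 'T654D']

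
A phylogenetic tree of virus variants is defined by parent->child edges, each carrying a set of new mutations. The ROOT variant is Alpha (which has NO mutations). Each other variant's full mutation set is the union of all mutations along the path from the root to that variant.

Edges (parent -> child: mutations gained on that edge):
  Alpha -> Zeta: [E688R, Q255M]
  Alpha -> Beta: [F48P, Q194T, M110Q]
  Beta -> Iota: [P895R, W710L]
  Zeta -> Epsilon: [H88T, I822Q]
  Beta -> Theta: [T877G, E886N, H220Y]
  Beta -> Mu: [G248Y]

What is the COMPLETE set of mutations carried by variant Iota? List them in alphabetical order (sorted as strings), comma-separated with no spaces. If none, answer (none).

At Alpha: gained [] -> total []
At Beta: gained ['F48P', 'Q194T', 'M110Q'] -> total ['F48P', 'M110Q', 'Q194T']
At Iota: gained ['P895R', 'W710L'] -> total ['F48P', 'M110Q', 'P895R', 'Q194T', 'W710L']

Answer: F48P,M110Q,P895R,Q194T,W710L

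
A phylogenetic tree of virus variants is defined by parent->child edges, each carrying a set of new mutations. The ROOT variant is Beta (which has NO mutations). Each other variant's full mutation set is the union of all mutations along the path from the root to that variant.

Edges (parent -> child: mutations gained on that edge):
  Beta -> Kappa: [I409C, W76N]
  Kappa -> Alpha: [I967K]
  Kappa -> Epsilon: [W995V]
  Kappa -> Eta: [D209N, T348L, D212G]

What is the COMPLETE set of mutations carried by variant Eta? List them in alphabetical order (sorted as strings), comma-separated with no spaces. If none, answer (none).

At Beta: gained [] -> total []
At Kappa: gained ['I409C', 'W76N'] -> total ['I409C', 'W76N']
At Eta: gained ['D209N', 'T348L', 'D212G'] -> total ['D209N', 'D212G', 'I409C', 'T348L', 'W76N']

Answer: D209N,D212G,I409C,T348L,W76N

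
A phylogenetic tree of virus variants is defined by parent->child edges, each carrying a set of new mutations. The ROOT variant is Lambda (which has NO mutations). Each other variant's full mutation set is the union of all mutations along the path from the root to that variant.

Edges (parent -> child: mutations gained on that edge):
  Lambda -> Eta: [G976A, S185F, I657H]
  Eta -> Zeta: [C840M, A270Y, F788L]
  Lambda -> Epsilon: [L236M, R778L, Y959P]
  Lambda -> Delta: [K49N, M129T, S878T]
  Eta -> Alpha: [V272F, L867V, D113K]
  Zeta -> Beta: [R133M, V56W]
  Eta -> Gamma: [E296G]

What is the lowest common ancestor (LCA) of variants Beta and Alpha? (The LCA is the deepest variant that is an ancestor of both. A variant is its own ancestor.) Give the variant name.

Path from root to Beta: Lambda -> Eta -> Zeta -> Beta
  ancestors of Beta: {Lambda, Eta, Zeta, Beta}
Path from root to Alpha: Lambda -> Eta -> Alpha
  ancestors of Alpha: {Lambda, Eta, Alpha}
Common ancestors: {Lambda, Eta}
Walk up from Alpha: Alpha (not in ancestors of Beta), Eta (in ancestors of Beta), Lambda (in ancestors of Beta)
Deepest common ancestor (LCA) = Eta

Answer: Eta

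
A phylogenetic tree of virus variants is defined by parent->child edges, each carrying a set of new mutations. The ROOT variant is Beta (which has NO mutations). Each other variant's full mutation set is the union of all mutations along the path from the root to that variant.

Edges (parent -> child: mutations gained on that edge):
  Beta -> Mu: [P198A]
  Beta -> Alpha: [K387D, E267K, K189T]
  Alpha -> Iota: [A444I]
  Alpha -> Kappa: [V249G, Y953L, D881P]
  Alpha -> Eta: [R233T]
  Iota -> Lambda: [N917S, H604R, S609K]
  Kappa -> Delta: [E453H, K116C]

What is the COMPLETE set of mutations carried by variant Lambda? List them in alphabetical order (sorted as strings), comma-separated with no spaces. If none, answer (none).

At Beta: gained [] -> total []
At Alpha: gained ['K387D', 'E267K', 'K189T'] -> total ['E267K', 'K189T', 'K387D']
At Iota: gained ['A444I'] -> total ['A444I', 'E267K', 'K189T', 'K387D']
At Lambda: gained ['N917S', 'H604R', 'S609K'] -> total ['A444I', 'E267K', 'H604R', 'K189T', 'K387D', 'N917S', 'S609K']

Answer: A444I,E267K,H604R,K189T,K387D,N917S,S609K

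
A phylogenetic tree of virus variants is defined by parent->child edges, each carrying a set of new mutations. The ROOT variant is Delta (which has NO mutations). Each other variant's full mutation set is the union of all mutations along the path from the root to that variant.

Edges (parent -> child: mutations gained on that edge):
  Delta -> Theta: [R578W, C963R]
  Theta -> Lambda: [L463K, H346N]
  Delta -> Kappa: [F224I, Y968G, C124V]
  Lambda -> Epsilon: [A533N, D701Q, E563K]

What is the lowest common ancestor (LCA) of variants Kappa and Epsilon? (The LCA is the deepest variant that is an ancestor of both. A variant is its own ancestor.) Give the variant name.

Path from root to Kappa: Delta -> Kappa
  ancestors of Kappa: {Delta, Kappa}
Path from root to Epsilon: Delta -> Theta -> Lambda -> Epsilon
  ancestors of Epsilon: {Delta, Theta, Lambda, Epsilon}
Common ancestors: {Delta}
Walk up from Epsilon: Epsilon (not in ancestors of Kappa), Lambda (not in ancestors of Kappa), Theta (not in ancestors of Kappa), Delta (in ancestors of Kappa)
Deepest common ancestor (LCA) = Delta

Answer: Delta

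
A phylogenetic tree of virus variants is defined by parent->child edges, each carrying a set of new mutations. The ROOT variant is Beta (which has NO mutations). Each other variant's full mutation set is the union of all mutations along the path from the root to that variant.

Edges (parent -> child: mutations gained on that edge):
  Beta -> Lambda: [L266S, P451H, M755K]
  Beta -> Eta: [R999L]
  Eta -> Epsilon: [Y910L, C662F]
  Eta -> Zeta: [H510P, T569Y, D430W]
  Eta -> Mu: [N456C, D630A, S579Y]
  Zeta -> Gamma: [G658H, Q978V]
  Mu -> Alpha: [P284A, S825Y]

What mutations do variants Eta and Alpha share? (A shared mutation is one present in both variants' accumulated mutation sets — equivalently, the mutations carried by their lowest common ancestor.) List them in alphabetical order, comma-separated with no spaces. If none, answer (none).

Answer: R999L

Derivation:
Accumulating mutations along path to Eta:
  At Beta: gained [] -> total []
  At Eta: gained ['R999L'] -> total ['R999L']
Mutations(Eta) = ['R999L']
Accumulating mutations along path to Alpha:
  At Beta: gained [] -> total []
  At Eta: gained ['R999L'] -> total ['R999L']
  At Mu: gained ['N456C', 'D630A', 'S579Y'] -> total ['D630A', 'N456C', 'R999L', 'S579Y']
  At Alpha: gained ['P284A', 'S825Y'] -> total ['D630A', 'N456C', 'P284A', 'R999L', 'S579Y', 'S825Y']
Mutations(Alpha) = ['D630A', 'N456C', 'P284A', 'R999L', 'S579Y', 'S825Y']
Intersection: ['R999L'] ∩ ['D630A', 'N456C', 'P284A', 'R999L', 'S579Y', 'S825Y'] = ['R999L']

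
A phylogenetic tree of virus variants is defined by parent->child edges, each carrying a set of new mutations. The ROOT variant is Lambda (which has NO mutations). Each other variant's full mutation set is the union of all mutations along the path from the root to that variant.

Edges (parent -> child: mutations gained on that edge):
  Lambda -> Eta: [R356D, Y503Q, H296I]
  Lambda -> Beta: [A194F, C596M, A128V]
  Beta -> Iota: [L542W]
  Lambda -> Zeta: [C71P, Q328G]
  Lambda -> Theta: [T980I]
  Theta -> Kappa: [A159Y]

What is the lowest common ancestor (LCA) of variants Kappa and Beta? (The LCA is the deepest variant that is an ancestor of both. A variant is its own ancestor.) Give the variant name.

Path from root to Kappa: Lambda -> Theta -> Kappa
  ancestors of Kappa: {Lambda, Theta, Kappa}
Path from root to Beta: Lambda -> Beta
  ancestors of Beta: {Lambda, Beta}
Common ancestors: {Lambda}
Walk up from Beta: Beta (not in ancestors of Kappa), Lambda (in ancestors of Kappa)
Deepest common ancestor (LCA) = Lambda

Answer: Lambda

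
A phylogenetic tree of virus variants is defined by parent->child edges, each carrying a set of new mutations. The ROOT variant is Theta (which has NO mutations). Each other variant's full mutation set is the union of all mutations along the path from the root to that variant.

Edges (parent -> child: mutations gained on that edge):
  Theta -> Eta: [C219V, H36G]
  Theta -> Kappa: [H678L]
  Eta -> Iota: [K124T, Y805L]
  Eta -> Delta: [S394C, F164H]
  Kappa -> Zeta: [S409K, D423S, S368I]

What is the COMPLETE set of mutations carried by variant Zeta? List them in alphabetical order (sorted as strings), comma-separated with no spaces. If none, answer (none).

At Theta: gained [] -> total []
At Kappa: gained ['H678L'] -> total ['H678L']
At Zeta: gained ['S409K', 'D423S', 'S368I'] -> total ['D423S', 'H678L', 'S368I', 'S409K']

Answer: D423S,H678L,S368I,S409K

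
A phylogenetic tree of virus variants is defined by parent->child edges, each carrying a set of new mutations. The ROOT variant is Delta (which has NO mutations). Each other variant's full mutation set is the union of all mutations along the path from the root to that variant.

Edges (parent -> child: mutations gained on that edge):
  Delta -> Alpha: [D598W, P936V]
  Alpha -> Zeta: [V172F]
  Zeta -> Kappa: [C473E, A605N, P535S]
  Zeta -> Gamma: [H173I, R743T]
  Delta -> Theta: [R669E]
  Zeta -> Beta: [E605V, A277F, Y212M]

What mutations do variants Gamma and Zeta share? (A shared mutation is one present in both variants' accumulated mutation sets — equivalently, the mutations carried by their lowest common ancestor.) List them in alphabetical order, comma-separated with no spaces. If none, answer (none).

Answer: D598W,P936V,V172F

Derivation:
Accumulating mutations along path to Gamma:
  At Delta: gained [] -> total []
  At Alpha: gained ['D598W', 'P936V'] -> total ['D598W', 'P936V']
  At Zeta: gained ['V172F'] -> total ['D598W', 'P936V', 'V172F']
  At Gamma: gained ['H173I', 'R743T'] -> total ['D598W', 'H173I', 'P936V', 'R743T', 'V172F']
Mutations(Gamma) = ['D598W', 'H173I', 'P936V', 'R743T', 'V172F']
Accumulating mutations along path to Zeta:
  At Delta: gained [] -> total []
  At Alpha: gained ['D598W', 'P936V'] -> total ['D598W', 'P936V']
  At Zeta: gained ['V172F'] -> total ['D598W', 'P936V', 'V172F']
Mutations(Zeta) = ['D598W', 'P936V', 'V172F']
Intersection: ['D598W', 'H173I', 'P936V', 'R743T', 'V172F'] ∩ ['D598W', 'P936V', 'V172F'] = ['D598W', 'P936V', 'V172F']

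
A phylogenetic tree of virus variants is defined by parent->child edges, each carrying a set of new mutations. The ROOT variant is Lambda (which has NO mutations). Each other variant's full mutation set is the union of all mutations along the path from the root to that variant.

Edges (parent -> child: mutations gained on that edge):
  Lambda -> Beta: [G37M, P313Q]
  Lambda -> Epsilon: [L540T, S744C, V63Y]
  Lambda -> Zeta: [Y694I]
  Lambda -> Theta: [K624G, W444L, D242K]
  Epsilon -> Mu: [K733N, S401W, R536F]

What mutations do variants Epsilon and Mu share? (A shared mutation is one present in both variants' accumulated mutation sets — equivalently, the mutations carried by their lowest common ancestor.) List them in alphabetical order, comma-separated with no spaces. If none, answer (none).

Accumulating mutations along path to Epsilon:
  At Lambda: gained [] -> total []
  At Epsilon: gained ['L540T', 'S744C', 'V63Y'] -> total ['L540T', 'S744C', 'V63Y']
Mutations(Epsilon) = ['L540T', 'S744C', 'V63Y']
Accumulating mutations along path to Mu:
  At Lambda: gained [] -> total []
  At Epsilon: gained ['L540T', 'S744C', 'V63Y'] -> total ['L540T', 'S744C', 'V63Y']
  At Mu: gained ['K733N', 'S401W', 'R536F'] -> total ['K733N', 'L540T', 'R536F', 'S401W', 'S744C', 'V63Y']
Mutations(Mu) = ['K733N', 'L540T', 'R536F', 'S401W', 'S744C', 'V63Y']
Intersection: ['L540T', 'S744C', 'V63Y'] ∩ ['K733N', 'L540T', 'R536F', 'S401W', 'S744C', 'V63Y'] = ['L540T', 'S744C', 'V63Y']

Answer: L540T,S744C,V63Y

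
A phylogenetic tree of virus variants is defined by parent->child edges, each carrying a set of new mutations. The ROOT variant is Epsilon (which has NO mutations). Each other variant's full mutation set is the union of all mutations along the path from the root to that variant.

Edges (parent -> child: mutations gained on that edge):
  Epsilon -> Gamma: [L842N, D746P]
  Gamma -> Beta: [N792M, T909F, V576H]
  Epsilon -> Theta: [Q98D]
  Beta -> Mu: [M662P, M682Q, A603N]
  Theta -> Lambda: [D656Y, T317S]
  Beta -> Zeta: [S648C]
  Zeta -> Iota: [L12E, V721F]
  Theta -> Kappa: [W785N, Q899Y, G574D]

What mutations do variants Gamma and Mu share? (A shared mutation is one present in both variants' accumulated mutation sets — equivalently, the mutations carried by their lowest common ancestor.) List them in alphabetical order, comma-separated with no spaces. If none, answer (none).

Accumulating mutations along path to Gamma:
  At Epsilon: gained [] -> total []
  At Gamma: gained ['L842N', 'D746P'] -> total ['D746P', 'L842N']
Mutations(Gamma) = ['D746P', 'L842N']
Accumulating mutations along path to Mu:
  At Epsilon: gained [] -> total []
  At Gamma: gained ['L842N', 'D746P'] -> total ['D746P', 'L842N']
  At Beta: gained ['N792M', 'T909F', 'V576H'] -> total ['D746P', 'L842N', 'N792M', 'T909F', 'V576H']
  At Mu: gained ['M662P', 'M682Q', 'A603N'] -> total ['A603N', 'D746P', 'L842N', 'M662P', 'M682Q', 'N792M', 'T909F', 'V576H']
Mutations(Mu) = ['A603N', 'D746P', 'L842N', 'M662P', 'M682Q', 'N792M', 'T909F', 'V576H']
Intersection: ['D746P', 'L842N'] ∩ ['A603N', 'D746P', 'L842N', 'M662P', 'M682Q', 'N792M', 'T909F', 'V576H'] = ['D746P', 'L842N']

Answer: D746P,L842N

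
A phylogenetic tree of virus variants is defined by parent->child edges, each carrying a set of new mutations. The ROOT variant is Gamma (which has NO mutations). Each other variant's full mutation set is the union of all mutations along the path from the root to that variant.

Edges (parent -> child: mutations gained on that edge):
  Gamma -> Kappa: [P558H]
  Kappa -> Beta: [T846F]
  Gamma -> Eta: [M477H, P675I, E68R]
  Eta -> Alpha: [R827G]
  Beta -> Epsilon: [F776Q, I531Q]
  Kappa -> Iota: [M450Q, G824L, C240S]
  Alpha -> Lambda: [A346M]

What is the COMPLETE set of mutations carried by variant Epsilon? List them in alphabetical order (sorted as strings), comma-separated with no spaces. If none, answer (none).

Answer: F776Q,I531Q,P558H,T846F

Derivation:
At Gamma: gained [] -> total []
At Kappa: gained ['P558H'] -> total ['P558H']
At Beta: gained ['T846F'] -> total ['P558H', 'T846F']
At Epsilon: gained ['F776Q', 'I531Q'] -> total ['F776Q', 'I531Q', 'P558H', 'T846F']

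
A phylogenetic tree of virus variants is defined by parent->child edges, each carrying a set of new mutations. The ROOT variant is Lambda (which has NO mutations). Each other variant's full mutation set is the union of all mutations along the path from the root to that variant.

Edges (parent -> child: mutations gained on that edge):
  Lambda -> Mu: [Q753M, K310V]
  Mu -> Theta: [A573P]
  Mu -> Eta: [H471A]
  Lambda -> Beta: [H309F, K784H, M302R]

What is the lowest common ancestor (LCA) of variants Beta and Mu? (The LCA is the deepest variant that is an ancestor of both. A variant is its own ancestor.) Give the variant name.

Answer: Lambda

Derivation:
Path from root to Beta: Lambda -> Beta
  ancestors of Beta: {Lambda, Beta}
Path from root to Mu: Lambda -> Mu
  ancestors of Mu: {Lambda, Mu}
Common ancestors: {Lambda}
Walk up from Mu: Mu (not in ancestors of Beta), Lambda (in ancestors of Beta)
Deepest common ancestor (LCA) = Lambda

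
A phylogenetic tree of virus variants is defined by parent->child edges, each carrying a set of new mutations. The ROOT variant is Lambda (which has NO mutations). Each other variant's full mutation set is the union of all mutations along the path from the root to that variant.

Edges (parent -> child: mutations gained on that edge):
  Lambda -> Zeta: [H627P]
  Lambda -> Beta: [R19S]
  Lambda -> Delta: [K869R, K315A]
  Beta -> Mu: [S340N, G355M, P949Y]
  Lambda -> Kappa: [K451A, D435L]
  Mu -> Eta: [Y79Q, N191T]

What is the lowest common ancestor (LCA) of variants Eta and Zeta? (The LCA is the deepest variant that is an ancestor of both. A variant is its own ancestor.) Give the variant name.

Answer: Lambda

Derivation:
Path from root to Eta: Lambda -> Beta -> Mu -> Eta
  ancestors of Eta: {Lambda, Beta, Mu, Eta}
Path from root to Zeta: Lambda -> Zeta
  ancestors of Zeta: {Lambda, Zeta}
Common ancestors: {Lambda}
Walk up from Zeta: Zeta (not in ancestors of Eta), Lambda (in ancestors of Eta)
Deepest common ancestor (LCA) = Lambda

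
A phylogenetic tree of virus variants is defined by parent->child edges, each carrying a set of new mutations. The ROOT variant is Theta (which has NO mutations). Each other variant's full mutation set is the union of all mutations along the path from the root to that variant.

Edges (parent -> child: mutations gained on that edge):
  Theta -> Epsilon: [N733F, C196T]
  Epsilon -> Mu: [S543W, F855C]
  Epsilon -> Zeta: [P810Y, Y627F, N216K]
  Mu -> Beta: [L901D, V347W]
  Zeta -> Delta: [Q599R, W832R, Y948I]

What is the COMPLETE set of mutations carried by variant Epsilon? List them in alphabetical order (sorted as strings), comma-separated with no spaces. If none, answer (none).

At Theta: gained [] -> total []
At Epsilon: gained ['N733F', 'C196T'] -> total ['C196T', 'N733F']

Answer: C196T,N733F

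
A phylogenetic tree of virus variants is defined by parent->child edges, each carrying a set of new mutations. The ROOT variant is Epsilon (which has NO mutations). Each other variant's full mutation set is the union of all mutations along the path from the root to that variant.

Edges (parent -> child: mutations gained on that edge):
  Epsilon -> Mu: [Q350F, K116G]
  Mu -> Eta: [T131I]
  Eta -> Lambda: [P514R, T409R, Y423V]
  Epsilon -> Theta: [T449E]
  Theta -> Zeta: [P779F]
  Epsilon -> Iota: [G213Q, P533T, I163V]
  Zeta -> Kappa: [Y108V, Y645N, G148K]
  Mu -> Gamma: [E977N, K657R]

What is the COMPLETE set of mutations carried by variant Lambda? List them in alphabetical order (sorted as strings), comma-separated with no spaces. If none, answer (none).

At Epsilon: gained [] -> total []
At Mu: gained ['Q350F', 'K116G'] -> total ['K116G', 'Q350F']
At Eta: gained ['T131I'] -> total ['K116G', 'Q350F', 'T131I']
At Lambda: gained ['P514R', 'T409R', 'Y423V'] -> total ['K116G', 'P514R', 'Q350F', 'T131I', 'T409R', 'Y423V']

Answer: K116G,P514R,Q350F,T131I,T409R,Y423V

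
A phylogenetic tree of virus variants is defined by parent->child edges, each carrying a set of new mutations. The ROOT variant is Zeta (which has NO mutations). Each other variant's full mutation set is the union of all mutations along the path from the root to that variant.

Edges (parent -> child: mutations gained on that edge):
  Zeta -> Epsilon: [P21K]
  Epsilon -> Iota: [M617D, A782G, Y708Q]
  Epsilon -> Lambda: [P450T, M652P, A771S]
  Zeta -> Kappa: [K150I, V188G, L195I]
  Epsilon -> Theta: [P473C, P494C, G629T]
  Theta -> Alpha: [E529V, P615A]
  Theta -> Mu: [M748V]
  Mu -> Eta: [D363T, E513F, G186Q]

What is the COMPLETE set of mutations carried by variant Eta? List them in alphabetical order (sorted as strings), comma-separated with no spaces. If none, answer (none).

Answer: D363T,E513F,G186Q,G629T,M748V,P21K,P473C,P494C

Derivation:
At Zeta: gained [] -> total []
At Epsilon: gained ['P21K'] -> total ['P21K']
At Theta: gained ['P473C', 'P494C', 'G629T'] -> total ['G629T', 'P21K', 'P473C', 'P494C']
At Mu: gained ['M748V'] -> total ['G629T', 'M748V', 'P21K', 'P473C', 'P494C']
At Eta: gained ['D363T', 'E513F', 'G186Q'] -> total ['D363T', 'E513F', 'G186Q', 'G629T', 'M748V', 'P21K', 'P473C', 'P494C']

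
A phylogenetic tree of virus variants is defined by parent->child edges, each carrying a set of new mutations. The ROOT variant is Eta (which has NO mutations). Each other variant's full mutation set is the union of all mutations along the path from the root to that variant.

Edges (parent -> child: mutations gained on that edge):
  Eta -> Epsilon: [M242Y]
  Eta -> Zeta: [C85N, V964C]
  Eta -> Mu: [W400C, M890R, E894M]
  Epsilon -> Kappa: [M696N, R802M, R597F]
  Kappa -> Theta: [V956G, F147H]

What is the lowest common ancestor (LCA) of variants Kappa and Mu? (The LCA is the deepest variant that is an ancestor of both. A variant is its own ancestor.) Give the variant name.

Answer: Eta

Derivation:
Path from root to Kappa: Eta -> Epsilon -> Kappa
  ancestors of Kappa: {Eta, Epsilon, Kappa}
Path from root to Mu: Eta -> Mu
  ancestors of Mu: {Eta, Mu}
Common ancestors: {Eta}
Walk up from Mu: Mu (not in ancestors of Kappa), Eta (in ancestors of Kappa)
Deepest common ancestor (LCA) = Eta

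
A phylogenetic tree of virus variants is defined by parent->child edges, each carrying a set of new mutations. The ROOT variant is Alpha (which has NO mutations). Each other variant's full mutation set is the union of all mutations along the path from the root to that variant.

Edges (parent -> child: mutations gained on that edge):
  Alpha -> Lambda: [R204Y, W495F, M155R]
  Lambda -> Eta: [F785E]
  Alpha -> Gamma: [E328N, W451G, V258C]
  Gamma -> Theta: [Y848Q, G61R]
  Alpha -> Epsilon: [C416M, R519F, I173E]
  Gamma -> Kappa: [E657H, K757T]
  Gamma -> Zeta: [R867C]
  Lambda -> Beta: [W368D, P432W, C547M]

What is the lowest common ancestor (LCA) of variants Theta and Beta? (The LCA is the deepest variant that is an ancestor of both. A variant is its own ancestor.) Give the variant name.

Answer: Alpha

Derivation:
Path from root to Theta: Alpha -> Gamma -> Theta
  ancestors of Theta: {Alpha, Gamma, Theta}
Path from root to Beta: Alpha -> Lambda -> Beta
  ancestors of Beta: {Alpha, Lambda, Beta}
Common ancestors: {Alpha}
Walk up from Beta: Beta (not in ancestors of Theta), Lambda (not in ancestors of Theta), Alpha (in ancestors of Theta)
Deepest common ancestor (LCA) = Alpha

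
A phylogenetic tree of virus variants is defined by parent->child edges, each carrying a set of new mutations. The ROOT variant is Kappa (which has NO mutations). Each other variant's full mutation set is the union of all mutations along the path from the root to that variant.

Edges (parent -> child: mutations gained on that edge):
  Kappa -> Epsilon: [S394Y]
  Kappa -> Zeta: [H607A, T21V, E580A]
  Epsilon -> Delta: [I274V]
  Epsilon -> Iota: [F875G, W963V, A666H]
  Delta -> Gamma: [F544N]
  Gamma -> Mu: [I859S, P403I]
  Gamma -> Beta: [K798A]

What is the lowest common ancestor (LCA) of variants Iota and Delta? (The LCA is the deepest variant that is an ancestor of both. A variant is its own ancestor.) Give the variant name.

Answer: Epsilon

Derivation:
Path from root to Iota: Kappa -> Epsilon -> Iota
  ancestors of Iota: {Kappa, Epsilon, Iota}
Path from root to Delta: Kappa -> Epsilon -> Delta
  ancestors of Delta: {Kappa, Epsilon, Delta}
Common ancestors: {Kappa, Epsilon}
Walk up from Delta: Delta (not in ancestors of Iota), Epsilon (in ancestors of Iota), Kappa (in ancestors of Iota)
Deepest common ancestor (LCA) = Epsilon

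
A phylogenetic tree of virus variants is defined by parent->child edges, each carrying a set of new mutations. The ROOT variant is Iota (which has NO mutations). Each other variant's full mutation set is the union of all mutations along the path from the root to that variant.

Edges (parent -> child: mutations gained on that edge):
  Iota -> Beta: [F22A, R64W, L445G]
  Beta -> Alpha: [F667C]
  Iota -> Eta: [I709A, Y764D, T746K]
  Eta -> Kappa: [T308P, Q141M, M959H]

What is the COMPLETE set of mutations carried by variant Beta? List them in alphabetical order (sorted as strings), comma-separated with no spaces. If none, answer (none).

At Iota: gained [] -> total []
At Beta: gained ['F22A', 'R64W', 'L445G'] -> total ['F22A', 'L445G', 'R64W']

Answer: F22A,L445G,R64W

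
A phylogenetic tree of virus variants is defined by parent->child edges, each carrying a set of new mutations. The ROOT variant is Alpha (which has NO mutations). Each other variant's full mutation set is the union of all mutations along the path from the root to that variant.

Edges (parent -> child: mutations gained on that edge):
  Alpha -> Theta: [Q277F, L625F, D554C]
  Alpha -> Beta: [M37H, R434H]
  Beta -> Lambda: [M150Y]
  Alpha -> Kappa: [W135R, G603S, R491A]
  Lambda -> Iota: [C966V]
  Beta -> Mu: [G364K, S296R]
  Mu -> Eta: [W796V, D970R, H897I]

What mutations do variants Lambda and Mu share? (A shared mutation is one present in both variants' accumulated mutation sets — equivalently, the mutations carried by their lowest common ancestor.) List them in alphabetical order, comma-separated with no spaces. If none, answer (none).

Answer: M37H,R434H

Derivation:
Accumulating mutations along path to Lambda:
  At Alpha: gained [] -> total []
  At Beta: gained ['M37H', 'R434H'] -> total ['M37H', 'R434H']
  At Lambda: gained ['M150Y'] -> total ['M150Y', 'M37H', 'R434H']
Mutations(Lambda) = ['M150Y', 'M37H', 'R434H']
Accumulating mutations along path to Mu:
  At Alpha: gained [] -> total []
  At Beta: gained ['M37H', 'R434H'] -> total ['M37H', 'R434H']
  At Mu: gained ['G364K', 'S296R'] -> total ['G364K', 'M37H', 'R434H', 'S296R']
Mutations(Mu) = ['G364K', 'M37H', 'R434H', 'S296R']
Intersection: ['M150Y', 'M37H', 'R434H'] ∩ ['G364K', 'M37H', 'R434H', 'S296R'] = ['M37H', 'R434H']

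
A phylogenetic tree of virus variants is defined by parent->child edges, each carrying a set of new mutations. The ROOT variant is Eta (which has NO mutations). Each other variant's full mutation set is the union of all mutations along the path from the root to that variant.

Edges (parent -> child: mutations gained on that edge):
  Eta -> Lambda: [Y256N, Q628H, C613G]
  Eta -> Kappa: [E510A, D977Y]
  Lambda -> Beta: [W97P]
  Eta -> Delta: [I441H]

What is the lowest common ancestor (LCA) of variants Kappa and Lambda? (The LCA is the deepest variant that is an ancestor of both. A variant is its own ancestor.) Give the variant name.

Path from root to Kappa: Eta -> Kappa
  ancestors of Kappa: {Eta, Kappa}
Path from root to Lambda: Eta -> Lambda
  ancestors of Lambda: {Eta, Lambda}
Common ancestors: {Eta}
Walk up from Lambda: Lambda (not in ancestors of Kappa), Eta (in ancestors of Kappa)
Deepest common ancestor (LCA) = Eta

Answer: Eta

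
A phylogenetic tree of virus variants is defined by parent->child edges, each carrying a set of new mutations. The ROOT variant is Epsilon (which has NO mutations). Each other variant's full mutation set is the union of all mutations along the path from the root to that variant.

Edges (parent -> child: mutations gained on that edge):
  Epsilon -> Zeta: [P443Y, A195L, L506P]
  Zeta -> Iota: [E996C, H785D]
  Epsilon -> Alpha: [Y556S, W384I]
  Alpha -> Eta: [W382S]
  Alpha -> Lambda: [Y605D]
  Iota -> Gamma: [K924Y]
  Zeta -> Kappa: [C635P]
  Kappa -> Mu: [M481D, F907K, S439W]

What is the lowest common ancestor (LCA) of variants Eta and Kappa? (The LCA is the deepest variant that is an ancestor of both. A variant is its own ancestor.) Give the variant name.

Path from root to Eta: Epsilon -> Alpha -> Eta
  ancestors of Eta: {Epsilon, Alpha, Eta}
Path from root to Kappa: Epsilon -> Zeta -> Kappa
  ancestors of Kappa: {Epsilon, Zeta, Kappa}
Common ancestors: {Epsilon}
Walk up from Kappa: Kappa (not in ancestors of Eta), Zeta (not in ancestors of Eta), Epsilon (in ancestors of Eta)
Deepest common ancestor (LCA) = Epsilon

Answer: Epsilon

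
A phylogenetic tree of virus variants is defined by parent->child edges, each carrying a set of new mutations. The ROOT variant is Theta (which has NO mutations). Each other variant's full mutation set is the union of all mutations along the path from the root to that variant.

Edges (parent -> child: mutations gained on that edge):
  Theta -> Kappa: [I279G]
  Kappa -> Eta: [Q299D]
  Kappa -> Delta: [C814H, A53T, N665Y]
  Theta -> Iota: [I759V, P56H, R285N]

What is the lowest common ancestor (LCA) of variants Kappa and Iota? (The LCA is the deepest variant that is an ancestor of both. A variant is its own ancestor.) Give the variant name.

Path from root to Kappa: Theta -> Kappa
  ancestors of Kappa: {Theta, Kappa}
Path from root to Iota: Theta -> Iota
  ancestors of Iota: {Theta, Iota}
Common ancestors: {Theta}
Walk up from Iota: Iota (not in ancestors of Kappa), Theta (in ancestors of Kappa)
Deepest common ancestor (LCA) = Theta

Answer: Theta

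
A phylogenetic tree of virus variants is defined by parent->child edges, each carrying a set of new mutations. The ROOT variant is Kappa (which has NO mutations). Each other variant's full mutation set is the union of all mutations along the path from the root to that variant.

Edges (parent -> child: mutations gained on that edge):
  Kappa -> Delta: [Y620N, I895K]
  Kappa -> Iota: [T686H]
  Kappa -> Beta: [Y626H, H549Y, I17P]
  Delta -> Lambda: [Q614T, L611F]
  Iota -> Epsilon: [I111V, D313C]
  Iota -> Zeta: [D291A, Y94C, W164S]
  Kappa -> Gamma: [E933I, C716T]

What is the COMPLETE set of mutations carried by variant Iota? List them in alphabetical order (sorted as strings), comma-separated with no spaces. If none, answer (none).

Answer: T686H

Derivation:
At Kappa: gained [] -> total []
At Iota: gained ['T686H'] -> total ['T686H']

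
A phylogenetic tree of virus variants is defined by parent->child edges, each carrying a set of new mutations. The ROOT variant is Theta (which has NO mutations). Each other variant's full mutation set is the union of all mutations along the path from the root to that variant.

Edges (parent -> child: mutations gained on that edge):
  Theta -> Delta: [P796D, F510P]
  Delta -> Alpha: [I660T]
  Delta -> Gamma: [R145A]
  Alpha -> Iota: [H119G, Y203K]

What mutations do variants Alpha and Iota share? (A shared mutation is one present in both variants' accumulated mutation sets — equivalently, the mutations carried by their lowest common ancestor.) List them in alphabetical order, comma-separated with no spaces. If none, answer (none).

Accumulating mutations along path to Alpha:
  At Theta: gained [] -> total []
  At Delta: gained ['P796D', 'F510P'] -> total ['F510P', 'P796D']
  At Alpha: gained ['I660T'] -> total ['F510P', 'I660T', 'P796D']
Mutations(Alpha) = ['F510P', 'I660T', 'P796D']
Accumulating mutations along path to Iota:
  At Theta: gained [] -> total []
  At Delta: gained ['P796D', 'F510P'] -> total ['F510P', 'P796D']
  At Alpha: gained ['I660T'] -> total ['F510P', 'I660T', 'P796D']
  At Iota: gained ['H119G', 'Y203K'] -> total ['F510P', 'H119G', 'I660T', 'P796D', 'Y203K']
Mutations(Iota) = ['F510P', 'H119G', 'I660T', 'P796D', 'Y203K']
Intersection: ['F510P', 'I660T', 'P796D'] ∩ ['F510P', 'H119G', 'I660T', 'P796D', 'Y203K'] = ['F510P', 'I660T', 'P796D']

Answer: F510P,I660T,P796D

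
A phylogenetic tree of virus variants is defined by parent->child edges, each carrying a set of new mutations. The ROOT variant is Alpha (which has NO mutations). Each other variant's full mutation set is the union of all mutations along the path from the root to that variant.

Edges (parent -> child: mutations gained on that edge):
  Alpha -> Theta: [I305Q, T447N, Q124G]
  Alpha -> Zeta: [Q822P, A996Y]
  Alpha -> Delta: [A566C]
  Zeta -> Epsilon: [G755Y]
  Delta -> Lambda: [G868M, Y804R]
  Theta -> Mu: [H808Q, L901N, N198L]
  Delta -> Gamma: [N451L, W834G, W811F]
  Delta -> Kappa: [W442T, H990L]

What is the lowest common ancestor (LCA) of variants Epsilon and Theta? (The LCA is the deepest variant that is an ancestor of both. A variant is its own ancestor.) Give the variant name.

Path from root to Epsilon: Alpha -> Zeta -> Epsilon
  ancestors of Epsilon: {Alpha, Zeta, Epsilon}
Path from root to Theta: Alpha -> Theta
  ancestors of Theta: {Alpha, Theta}
Common ancestors: {Alpha}
Walk up from Theta: Theta (not in ancestors of Epsilon), Alpha (in ancestors of Epsilon)
Deepest common ancestor (LCA) = Alpha

Answer: Alpha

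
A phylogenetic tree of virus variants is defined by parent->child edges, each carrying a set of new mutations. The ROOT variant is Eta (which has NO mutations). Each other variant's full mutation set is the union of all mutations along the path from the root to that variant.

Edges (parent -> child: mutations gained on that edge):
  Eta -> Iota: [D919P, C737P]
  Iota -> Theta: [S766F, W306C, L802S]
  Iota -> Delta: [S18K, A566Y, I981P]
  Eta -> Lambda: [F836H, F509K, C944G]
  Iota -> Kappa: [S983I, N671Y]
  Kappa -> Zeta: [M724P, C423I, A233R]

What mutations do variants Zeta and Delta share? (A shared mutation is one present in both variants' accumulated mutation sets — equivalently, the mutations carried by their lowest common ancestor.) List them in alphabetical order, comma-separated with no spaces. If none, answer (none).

Accumulating mutations along path to Zeta:
  At Eta: gained [] -> total []
  At Iota: gained ['D919P', 'C737P'] -> total ['C737P', 'D919P']
  At Kappa: gained ['S983I', 'N671Y'] -> total ['C737P', 'D919P', 'N671Y', 'S983I']
  At Zeta: gained ['M724P', 'C423I', 'A233R'] -> total ['A233R', 'C423I', 'C737P', 'D919P', 'M724P', 'N671Y', 'S983I']
Mutations(Zeta) = ['A233R', 'C423I', 'C737P', 'D919P', 'M724P', 'N671Y', 'S983I']
Accumulating mutations along path to Delta:
  At Eta: gained [] -> total []
  At Iota: gained ['D919P', 'C737P'] -> total ['C737P', 'D919P']
  At Delta: gained ['S18K', 'A566Y', 'I981P'] -> total ['A566Y', 'C737P', 'D919P', 'I981P', 'S18K']
Mutations(Delta) = ['A566Y', 'C737P', 'D919P', 'I981P', 'S18K']
Intersection: ['A233R', 'C423I', 'C737P', 'D919P', 'M724P', 'N671Y', 'S983I'] ∩ ['A566Y', 'C737P', 'D919P', 'I981P', 'S18K'] = ['C737P', 'D919P']

Answer: C737P,D919P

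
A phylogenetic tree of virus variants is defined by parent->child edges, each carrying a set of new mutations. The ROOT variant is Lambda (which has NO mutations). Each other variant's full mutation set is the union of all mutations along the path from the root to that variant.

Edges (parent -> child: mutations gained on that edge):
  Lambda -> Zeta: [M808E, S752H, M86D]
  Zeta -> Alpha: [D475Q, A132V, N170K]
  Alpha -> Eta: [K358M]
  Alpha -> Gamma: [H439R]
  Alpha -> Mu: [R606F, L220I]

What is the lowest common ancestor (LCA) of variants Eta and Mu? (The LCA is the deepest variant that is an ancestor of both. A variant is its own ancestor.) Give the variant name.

Answer: Alpha

Derivation:
Path from root to Eta: Lambda -> Zeta -> Alpha -> Eta
  ancestors of Eta: {Lambda, Zeta, Alpha, Eta}
Path from root to Mu: Lambda -> Zeta -> Alpha -> Mu
  ancestors of Mu: {Lambda, Zeta, Alpha, Mu}
Common ancestors: {Lambda, Zeta, Alpha}
Walk up from Mu: Mu (not in ancestors of Eta), Alpha (in ancestors of Eta), Zeta (in ancestors of Eta), Lambda (in ancestors of Eta)
Deepest common ancestor (LCA) = Alpha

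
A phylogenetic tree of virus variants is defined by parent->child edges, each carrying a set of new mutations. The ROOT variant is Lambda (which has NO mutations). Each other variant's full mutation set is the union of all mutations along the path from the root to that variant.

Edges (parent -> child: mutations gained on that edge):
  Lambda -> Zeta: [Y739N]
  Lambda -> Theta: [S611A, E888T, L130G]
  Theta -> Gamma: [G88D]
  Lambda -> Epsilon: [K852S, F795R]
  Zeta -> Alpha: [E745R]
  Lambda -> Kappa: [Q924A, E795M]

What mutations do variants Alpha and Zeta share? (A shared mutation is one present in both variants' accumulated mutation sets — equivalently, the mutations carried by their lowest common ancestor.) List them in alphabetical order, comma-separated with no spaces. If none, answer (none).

Answer: Y739N

Derivation:
Accumulating mutations along path to Alpha:
  At Lambda: gained [] -> total []
  At Zeta: gained ['Y739N'] -> total ['Y739N']
  At Alpha: gained ['E745R'] -> total ['E745R', 'Y739N']
Mutations(Alpha) = ['E745R', 'Y739N']
Accumulating mutations along path to Zeta:
  At Lambda: gained [] -> total []
  At Zeta: gained ['Y739N'] -> total ['Y739N']
Mutations(Zeta) = ['Y739N']
Intersection: ['E745R', 'Y739N'] ∩ ['Y739N'] = ['Y739N']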